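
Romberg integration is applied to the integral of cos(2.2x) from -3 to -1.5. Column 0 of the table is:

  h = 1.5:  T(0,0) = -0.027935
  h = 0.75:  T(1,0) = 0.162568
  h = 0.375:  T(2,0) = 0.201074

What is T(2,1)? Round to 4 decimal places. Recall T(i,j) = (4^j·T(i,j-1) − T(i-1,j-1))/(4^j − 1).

Richardson extrapolation on the trapezoidal column (denominator 4−1=3):
T(2,1) = 0.201074 + (0.201074 − 0.162568)/3 = 0.213909
(Column j=1 coincides with Simpson's rule on the same nodes.)

0.2139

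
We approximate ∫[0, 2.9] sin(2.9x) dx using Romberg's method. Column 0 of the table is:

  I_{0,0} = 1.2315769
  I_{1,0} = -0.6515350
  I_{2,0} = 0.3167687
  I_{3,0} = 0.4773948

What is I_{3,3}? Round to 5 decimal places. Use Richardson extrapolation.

0.51983

Richardson extrapolation on the trapezoidal column (denominator 4−1=3):
I_{1,1} = (4·(-0.6515350) − 1.2315769) / 3 = -1.2792390
I_{2,1} = 0.3167687 + (0.3167687 − (-0.6515350))/3 = 0.6395366
I_{3,1} = 0.4773948 + (0.4773948 − 0.3167687)/3 = 0.5309368
I_{2,2} = 0.6395366 + (0.6395366 − (-1.2792390))/15 = 0.7674550
I_{3,2} = (16·0.5309368 − 0.6395366) / 15 = 0.5236968
I_{3,3} = (64·0.5236968 − 0.7674550) / 63 = 0.5198276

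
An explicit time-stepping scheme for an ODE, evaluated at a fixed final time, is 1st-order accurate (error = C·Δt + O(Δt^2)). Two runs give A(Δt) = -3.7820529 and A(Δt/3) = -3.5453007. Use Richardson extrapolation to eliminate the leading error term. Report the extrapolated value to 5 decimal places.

-3.42692

The leading error scales as Δt; refining by a factor of 3 reduces it by 3^1 = 3.
Extrapolated value = (3·A(Δt/3) − A(Δt)) / (3 − 1)
= (3·(-3.5453007) − (-3.7820529)) / 2
= -6.8538492 / 2 = -3.4269246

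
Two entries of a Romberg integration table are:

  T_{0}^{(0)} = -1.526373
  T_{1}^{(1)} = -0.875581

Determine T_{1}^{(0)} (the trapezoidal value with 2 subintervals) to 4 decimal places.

From T_{1}^{(1)} = (4·T_{1}^{(0)} − T_{0}^{(0)})/3, solve for T_{1}^{(0)}:
4·T_{1}^{(0)} = 3·(-0.875581) + (-1.526373) = -4.153116
T_{1}^{(0)} = -1.038279

-1.0383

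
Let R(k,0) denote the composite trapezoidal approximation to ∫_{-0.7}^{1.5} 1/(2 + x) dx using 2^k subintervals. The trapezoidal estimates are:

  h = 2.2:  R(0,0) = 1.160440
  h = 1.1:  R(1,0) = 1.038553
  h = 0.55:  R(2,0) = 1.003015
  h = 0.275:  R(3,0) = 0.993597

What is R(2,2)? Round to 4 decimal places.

Richardson extrapolation on the trapezoidal column (denominator 4−1=3):
R(1,1) = 1.038553 + (1.038553 − 1.160440)/3 = 0.997924
R(2,1) = 1.003015 + (1.003015 − 1.038553)/3 = 0.991169
R(2,2) = 0.991169 + (0.991169 − 0.997924)/15 = 0.990719

0.9907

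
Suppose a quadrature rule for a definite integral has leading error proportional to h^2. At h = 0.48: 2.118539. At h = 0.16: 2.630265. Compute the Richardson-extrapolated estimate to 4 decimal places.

Extrapolated value = (9·A(h/3) − A(h)) / (9 − 1)
= (9·2.630265 − 2.118539) / 8
= 21.553846 / 8 = 2.694231

2.6942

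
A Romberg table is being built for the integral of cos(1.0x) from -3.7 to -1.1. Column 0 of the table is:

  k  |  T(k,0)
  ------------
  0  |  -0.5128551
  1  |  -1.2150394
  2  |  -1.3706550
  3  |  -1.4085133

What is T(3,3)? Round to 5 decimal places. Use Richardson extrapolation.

-1.42104

T(1,1) = (4·(-1.2150394) − (-0.5128551)) / 3 = -1.4491008
T(2,1) = -1.3706550 + (-1.3706550 − (-1.2150394))/3 = -1.4225269
T(3,1) = -1.4085133 + (-1.4085133 − (-1.3706550))/3 = -1.4211327
T(2,2) = (16·(-1.4225269) − (-1.4491008)) / 15 = -1.4207553
T(3,2) = -1.4211327 + (-1.4211327 − (-1.4225269))/15 = -1.4210398
T(3,3) = -1.4210398 + (-1.4210398 − (-1.4207553))/63 = -1.4210443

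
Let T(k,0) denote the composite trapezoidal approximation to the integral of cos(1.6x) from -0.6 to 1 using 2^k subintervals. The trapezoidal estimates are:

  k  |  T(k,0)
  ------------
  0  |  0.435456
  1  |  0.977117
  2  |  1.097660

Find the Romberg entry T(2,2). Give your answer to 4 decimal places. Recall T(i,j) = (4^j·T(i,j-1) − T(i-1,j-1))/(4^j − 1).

1.1365

T(1,1) = 0.977117 + (0.977117 − 0.435456)/3 = 1.157671
T(2,1) = 1.097660 + (1.097660 − 0.977117)/3 = 1.137841
T(2,2) = 1.137841 + (1.137841 − 1.157671)/15 = 1.136519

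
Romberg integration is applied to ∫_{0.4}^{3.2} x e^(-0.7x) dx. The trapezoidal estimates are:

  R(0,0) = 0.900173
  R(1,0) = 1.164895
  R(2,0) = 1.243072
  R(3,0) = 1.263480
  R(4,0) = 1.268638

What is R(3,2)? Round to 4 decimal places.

1.2704

Richardson extrapolation on the trapezoidal column (denominator 4−1=3):
R(2,1) = (4·1.243072 − 1.164895) / 3 = 1.269131
R(3,1) = (4·1.263480 − 1.243072) / 3 = 1.270283
R(3,2) = (16·1.270283 − 1.269131) / 15 = 1.270360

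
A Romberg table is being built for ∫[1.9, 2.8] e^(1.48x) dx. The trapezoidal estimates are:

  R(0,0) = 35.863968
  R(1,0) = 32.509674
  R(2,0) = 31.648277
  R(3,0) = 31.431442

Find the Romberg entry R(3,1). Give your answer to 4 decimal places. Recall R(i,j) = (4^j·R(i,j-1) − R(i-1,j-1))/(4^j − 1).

31.3592

R(3,1) = 31.431442 + (31.431442 − 31.648277)/3 = 31.359164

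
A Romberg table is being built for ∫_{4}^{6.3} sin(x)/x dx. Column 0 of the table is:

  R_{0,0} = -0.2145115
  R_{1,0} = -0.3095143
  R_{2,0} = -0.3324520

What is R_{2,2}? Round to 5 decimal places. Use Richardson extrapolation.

Richardson extrapolation on the trapezoidal column (denominator 4−1=3):
R_{1,1} = -0.3095143 + (-0.3095143 − (-0.2145115))/3 = -0.3411819
R_{2,1} = (4·(-0.3324520) − (-0.3095143)) / 3 = -0.3400979
R_{2,2} = (16·(-0.3400979) − (-0.3411819)) / 15 = -0.3400256

-0.34003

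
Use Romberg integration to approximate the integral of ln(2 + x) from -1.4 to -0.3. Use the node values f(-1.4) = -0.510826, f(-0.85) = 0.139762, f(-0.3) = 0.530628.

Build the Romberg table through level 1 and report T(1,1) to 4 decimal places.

T(0,0) (trapezoid, 1 panel, h=1.1000): 0.010891
T(1,0) (trapezoid, 2 panels, h=0.5500): 0.082315
T(1,1) = 0.082315 + (0.082315 − 0.010891)/3 = 0.106123

0.1061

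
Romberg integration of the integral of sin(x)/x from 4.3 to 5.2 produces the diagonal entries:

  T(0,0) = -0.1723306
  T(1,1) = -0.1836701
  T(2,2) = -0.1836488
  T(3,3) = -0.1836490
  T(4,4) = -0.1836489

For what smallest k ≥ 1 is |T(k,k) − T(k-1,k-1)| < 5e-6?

|T(1,1) − T(0,0)| = 0.0113395 ≥ 5e-6
|T(2,2) − T(1,1)| = 0.0000213 ≥ 5e-6
|T(3,3) − T(2,2)| = 0.0000002 < 5e-6

k = 3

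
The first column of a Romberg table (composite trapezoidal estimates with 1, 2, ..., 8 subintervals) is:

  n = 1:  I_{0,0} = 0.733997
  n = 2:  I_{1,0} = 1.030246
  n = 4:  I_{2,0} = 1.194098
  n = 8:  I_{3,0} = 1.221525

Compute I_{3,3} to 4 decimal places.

1.2290

Richardson extrapolation on the trapezoidal column (denominator 4−1=3):
I_{1,1} = 1.030246 + (1.030246 − 0.733997)/3 = 1.128996
I_{2,1} = 1.194098 + (1.194098 − 1.030246)/3 = 1.248715
I_{3,1} = (4·1.221525 − 1.194098) / 3 = 1.230667
I_{2,2} = 1.248715 + (1.248715 − 1.128996)/15 = 1.256696
I_{3,2} = (16·1.230667 − 1.248715) / 15 = 1.229464
I_{3,3} = (64·1.229464 − 1.256696) / 63 = 1.229032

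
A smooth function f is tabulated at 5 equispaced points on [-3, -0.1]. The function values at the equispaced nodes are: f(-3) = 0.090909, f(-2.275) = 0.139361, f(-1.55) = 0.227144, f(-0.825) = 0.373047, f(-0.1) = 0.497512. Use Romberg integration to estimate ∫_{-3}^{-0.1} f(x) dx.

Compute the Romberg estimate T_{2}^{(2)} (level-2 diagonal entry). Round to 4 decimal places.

T_{0}^{(0)} (trapezoid, 1 panel, h=2.9000): 0.853210
T_{1}^{(0)} (trapezoid, 2 panels, h=1.4500): 0.755964
T_{2}^{(0)} (trapezoid, 4 panels, h=0.7250): 0.749478
T_{1}^{(1)} = 0.755964 + (0.755964 − 0.853210)/3 = 0.723549
T_{2}^{(1)} = 0.749478 + (0.749478 − 0.755964)/3 = 0.747316
T_{2}^{(2)} = 0.747316 + (0.747316 − 0.723549)/15 = 0.748900

0.7489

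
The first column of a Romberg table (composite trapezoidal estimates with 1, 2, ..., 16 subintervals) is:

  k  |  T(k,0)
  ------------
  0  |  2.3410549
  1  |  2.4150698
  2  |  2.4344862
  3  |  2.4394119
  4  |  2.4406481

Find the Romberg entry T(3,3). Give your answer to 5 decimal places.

2.44106

T(1,1) = (4·2.4150698 − 2.3410549) / 3 = 2.4397414
T(2,1) = (4·2.4344862 − 2.4150698) / 3 = 2.4409583
T(3,1) = 2.4394119 + (2.4394119 − 2.4344862)/3 = 2.4410538
T(2,2) = 2.4409583 + (2.4409583 − 2.4397414)/15 = 2.4410394
T(3,2) = (16·2.4410538 − 2.4409583) / 15 = 2.4410602
T(3,3) = (64·2.4410602 − 2.4410394) / 63 = 2.4410605
(Column j=1 coincides with Simpson's rule on the same nodes.)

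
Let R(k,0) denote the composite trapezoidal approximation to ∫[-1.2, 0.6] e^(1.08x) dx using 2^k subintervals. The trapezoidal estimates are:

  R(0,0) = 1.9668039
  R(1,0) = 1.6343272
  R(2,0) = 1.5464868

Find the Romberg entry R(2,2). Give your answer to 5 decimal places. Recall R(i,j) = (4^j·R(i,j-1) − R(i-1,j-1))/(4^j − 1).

1.51679

R(1,1) = (4·1.6343272 − 1.9668039) / 3 = 1.5235016
R(2,1) = (4·1.5464868 − 1.6343272) / 3 = 1.5172067
R(2,2) = 1.5172067 + (1.5172067 − 1.5235016)/15 = 1.5167870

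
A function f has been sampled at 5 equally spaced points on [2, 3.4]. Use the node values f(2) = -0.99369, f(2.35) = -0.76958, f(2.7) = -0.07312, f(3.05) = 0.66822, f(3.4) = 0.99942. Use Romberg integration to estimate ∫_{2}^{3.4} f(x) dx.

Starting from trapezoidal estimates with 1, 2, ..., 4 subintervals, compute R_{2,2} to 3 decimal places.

R_{0,0} (trapezoid, 1 panel, h=1.4000): 0.00401
R_{1,0} (trapezoid, 2 panels, h=0.7000): -0.04918
R_{2,0} (trapezoid, 4 panels, h=0.3500): -0.06007
R_{1,1} = -0.04918 + (-0.04918 − 0.00401)/3 = -0.06691
R_{2,1} = -0.06007 + (-0.06007 − (-0.04918))/3 = -0.06370
R_{2,2} = -0.06370 + (-0.06370 − (-0.06691))/15 = -0.06349

-0.063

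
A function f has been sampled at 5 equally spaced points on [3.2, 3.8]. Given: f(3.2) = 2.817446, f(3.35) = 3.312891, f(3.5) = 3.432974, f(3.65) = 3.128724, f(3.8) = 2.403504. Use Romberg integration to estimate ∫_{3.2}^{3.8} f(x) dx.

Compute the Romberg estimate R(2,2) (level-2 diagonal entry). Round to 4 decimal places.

R(0,0) (trapezoid, 1 panel, h=0.6000): 1.566285
R(1,0) (trapezoid, 2 panels, h=0.3000): 1.813035
R(2,0) (trapezoid, 4 panels, h=0.1500): 1.872760
R(1,1) = 1.813035 + (1.813035 − 1.566285)/3 = 1.895285
R(2,1) = 1.872760 + (1.872760 − 1.813035)/3 = 1.892668
R(2,2) = 1.892668 + (1.892668 − 1.895285)/15 = 1.892494

1.8925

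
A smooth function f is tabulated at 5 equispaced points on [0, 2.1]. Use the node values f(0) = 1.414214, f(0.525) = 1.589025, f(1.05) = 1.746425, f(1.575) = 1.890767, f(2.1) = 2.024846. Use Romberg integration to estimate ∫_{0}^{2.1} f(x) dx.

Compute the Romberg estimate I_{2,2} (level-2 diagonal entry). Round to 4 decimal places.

3.6490

I_{0,0} (trapezoid, 1 panel, h=2.1000): 3.611013
I_{1,0} (trapezoid, 2 panels, h=1.0500): 3.639253
I_{2,0} (trapezoid, 4 panels, h=0.5250): 3.646517
I_{1,1} = 3.639253 + (3.639253 − 3.611013)/3 = 3.648666
I_{2,1} = 3.646517 + (3.646517 − 3.639253)/3 = 3.648938
I_{2,2} = 3.648938 + (3.648938 − 3.648666)/15 = 3.648956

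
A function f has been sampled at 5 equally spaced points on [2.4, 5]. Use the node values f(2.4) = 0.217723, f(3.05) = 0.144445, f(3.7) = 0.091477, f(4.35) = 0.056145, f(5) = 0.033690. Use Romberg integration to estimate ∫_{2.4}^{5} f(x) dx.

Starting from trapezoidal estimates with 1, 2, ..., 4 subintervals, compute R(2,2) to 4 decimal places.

0.2680

R(0,0) (trapezoid, 1 panel, h=2.6000): 0.326837
R(1,0) (trapezoid, 2 panels, h=1.3000): 0.282339
R(2,0) (trapezoid, 4 panels, h=0.6500): 0.271553
R(1,1) = 0.282339 + (0.282339 − 0.326837)/3 = 0.267506
R(2,1) = 0.271553 + (0.271553 − 0.282339)/3 = 0.267958
R(2,2) = 0.267958 + (0.267958 − 0.267506)/15 = 0.267988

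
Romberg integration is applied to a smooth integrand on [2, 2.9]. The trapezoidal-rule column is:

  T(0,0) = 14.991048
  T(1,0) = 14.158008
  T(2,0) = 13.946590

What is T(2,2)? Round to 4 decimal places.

Richardson extrapolation on the trapezoidal column (denominator 4−1=3):
T(1,1) = (4·14.158008 − 14.991048) / 3 = 13.880328
T(2,1) = 13.946590 + (13.946590 − 14.158008)/3 = 13.876117
T(2,2) = (16·13.876117 − 13.880328) / 15 = 13.875836

13.8758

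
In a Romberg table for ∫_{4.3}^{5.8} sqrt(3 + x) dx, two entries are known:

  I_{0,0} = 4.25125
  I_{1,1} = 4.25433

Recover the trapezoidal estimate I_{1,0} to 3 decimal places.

From I_{1,1} = (4·I_{1,0} − I_{0,0})/3, solve for I_{1,0}:
4·I_{1,0} = 3·4.25433 + 4.25125 = 17.01424
I_{1,0} = 4.25356

4.254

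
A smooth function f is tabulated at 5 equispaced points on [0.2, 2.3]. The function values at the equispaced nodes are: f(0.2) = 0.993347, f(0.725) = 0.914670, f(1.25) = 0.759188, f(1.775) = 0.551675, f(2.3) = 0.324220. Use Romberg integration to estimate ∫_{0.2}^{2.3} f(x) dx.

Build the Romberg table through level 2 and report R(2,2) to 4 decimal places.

1.5226

R(0,0) (trapezoid, 1 panel, h=2.1000): 1.383445
R(1,0) (trapezoid, 2 panels, h=1.0500): 1.488870
R(2,0) (trapezoid, 4 panels, h=0.5250): 1.514266
R(1,1) = 1.488870 + (1.488870 − 1.383445)/3 = 1.524012
R(2,1) = 1.514266 + (1.514266 − 1.488870)/3 = 1.522731
R(2,2) = 1.522731 + (1.522731 − 1.524012)/15 = 1.522646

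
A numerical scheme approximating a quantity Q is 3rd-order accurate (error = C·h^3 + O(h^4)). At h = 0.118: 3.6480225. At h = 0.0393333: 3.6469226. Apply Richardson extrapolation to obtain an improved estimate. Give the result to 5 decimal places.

3.64688

Extrapolated value = (27·A(h/3) − A(h)) / (27 − 1)
= (27·3.6469226 − 3.6480225) / 26
= 94.8188877 / 26 = 3.6468803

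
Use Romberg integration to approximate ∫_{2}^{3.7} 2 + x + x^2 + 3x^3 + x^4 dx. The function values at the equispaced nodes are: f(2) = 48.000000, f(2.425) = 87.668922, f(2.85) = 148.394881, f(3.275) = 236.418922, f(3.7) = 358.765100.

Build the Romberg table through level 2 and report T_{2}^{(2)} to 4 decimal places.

283.3127

T_{0}^{(0)} (trapezoid, 1 panel, h=1.7000): 345.750335
T_{1}^{(0)} (trapezoid, 2 panels, h=0.8500): 299.010816
T_{2}^{(0)} (trapezoid, 4 panels, h=0.4250): 287.242742
T_{1}^{(1)} = 299.010816 + (299.010816 − 345.750335)/3 = 283.430976
T_{2}^{(1)} = 287.242742 + (287.242742 − 299.010816)/3 = 283.320051
T_{2}^{(2)} = 283.320051 + (283.320051 − 283.430976)/15 = 283.312656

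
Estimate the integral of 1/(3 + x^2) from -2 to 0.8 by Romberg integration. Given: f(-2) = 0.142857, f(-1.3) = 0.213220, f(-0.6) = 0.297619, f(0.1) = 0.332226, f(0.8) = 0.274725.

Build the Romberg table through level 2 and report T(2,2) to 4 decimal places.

T(0,0) (trapezoid, 1 panel, h=2.8000): 0.584615
T(1,0) (trapezoid, 2 panels, h=1.4000): 0.708974
T(2,0) (trapezoid, 4 panels, h=0.7000): 0.736299
T(1,1) = 0.708974 + (0.708974 − 0.584615)/3 = 0.750427
T(2,1) = 0.736299 + (0.736299 − 0.708974)/3 = 0.745407
T(2,2) = 0.745407 + (0.745407 − 0.750427)/15 = 0.745072

0.7451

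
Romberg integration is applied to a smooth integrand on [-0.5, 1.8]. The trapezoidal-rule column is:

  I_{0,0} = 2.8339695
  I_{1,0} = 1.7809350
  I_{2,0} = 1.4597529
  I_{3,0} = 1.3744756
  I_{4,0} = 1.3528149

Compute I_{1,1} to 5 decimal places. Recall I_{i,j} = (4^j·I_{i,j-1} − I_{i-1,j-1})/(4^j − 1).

Richardson extrapolation on the trapezoidal column (denominator 4−1=3):
I_{1,1} = (4·1.7809350 − 2.8339695) / 3 = 1.4299235

1.42992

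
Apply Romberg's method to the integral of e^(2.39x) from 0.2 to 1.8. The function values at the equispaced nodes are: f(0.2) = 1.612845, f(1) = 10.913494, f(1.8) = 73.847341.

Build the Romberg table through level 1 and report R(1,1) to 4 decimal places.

31.7638

R(0,0) (trapezoid, 1 panel, h=1.6000): 60.368149
R(1,0) (trapezoid, 2 panels, h=0.8000): 38.914870
R(1,1) = 38.914870 + (38.914870 − 60.368149)/3 = 31.763777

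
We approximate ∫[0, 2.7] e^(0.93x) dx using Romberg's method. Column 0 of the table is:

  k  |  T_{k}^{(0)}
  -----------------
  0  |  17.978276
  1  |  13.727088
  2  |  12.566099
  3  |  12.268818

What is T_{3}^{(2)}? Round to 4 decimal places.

12.1691

Richardson extrapolation on the trapezoidal column (denominator 4−1=3):
T_{2}^{(1)} = 12.566099 + (12.566099 − 13.727088)/3 = 12.179103
T_{3}^{(1)} = (4·12.268818 − 12.566099) / 3 = 12.169724
T_{3}^{(2)} = (16·12.169724 − 12.179103) / 15 = 12.169099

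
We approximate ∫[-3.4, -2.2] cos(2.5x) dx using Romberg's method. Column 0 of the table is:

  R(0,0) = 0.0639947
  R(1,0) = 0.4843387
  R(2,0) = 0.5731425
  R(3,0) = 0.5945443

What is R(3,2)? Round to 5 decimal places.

0.60161

R(2,1) = 0.5731425 + (0.5731425 − 0.4843387)/3 = 0.6027438
R(3,1) = (4·0.5945443 − 0.5731425) / 3 = 0.6016782
R(3,2) = (16·0.6016782 − 0.6027438) / 15 = 0.6016072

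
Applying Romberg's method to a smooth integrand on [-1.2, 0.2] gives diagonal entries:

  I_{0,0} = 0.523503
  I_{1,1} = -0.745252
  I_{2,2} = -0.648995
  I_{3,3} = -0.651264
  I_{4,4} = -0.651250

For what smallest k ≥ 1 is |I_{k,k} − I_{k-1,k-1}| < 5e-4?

k = 4

|I_{1,1} − I_{0,0}| = 1.268755 ≥ 5e-4
|I_{2,2} − I_{1,1}| = 0.096257 ≥ 5e-4
|I_{3,3} − I_{2,2}| = 0.002269 ≥ 5e-4
|I_{4,4} − I_{3,3}| = 0.000014 < 5e-4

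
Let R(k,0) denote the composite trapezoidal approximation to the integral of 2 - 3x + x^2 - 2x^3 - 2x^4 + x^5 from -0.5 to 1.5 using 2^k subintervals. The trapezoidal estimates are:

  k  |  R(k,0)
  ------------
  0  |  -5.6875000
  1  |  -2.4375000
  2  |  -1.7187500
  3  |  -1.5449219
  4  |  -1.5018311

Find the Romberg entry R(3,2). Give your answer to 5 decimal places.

Richardson extrapolation on the trapezoidal column (denominator 4−1=3):
R(2,1) = (4·(-1.7187500) − (-2.4375000)) / 3 = -1.4791667
R(3,1) = -1.5449219 + (-1.5449219 − (-1.7187500))/3 = -1.4869792
R(3,2) = (16·(-1.4869792) − (-1.4791667)) / 15 = -1.4875000
(Column j=1 coincides with Simpson's rule on the same nodes.)

-1.48750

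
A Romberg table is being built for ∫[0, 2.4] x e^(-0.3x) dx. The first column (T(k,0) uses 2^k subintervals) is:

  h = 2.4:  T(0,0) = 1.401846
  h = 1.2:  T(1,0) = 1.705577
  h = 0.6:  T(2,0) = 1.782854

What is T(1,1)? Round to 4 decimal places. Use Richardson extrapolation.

Richardson extrapolation on the trapezoidal column (denominator 4−1=3):
T(1,1) = (4·1.705577 − 1.401846) / 3 = 1.806821

1.8068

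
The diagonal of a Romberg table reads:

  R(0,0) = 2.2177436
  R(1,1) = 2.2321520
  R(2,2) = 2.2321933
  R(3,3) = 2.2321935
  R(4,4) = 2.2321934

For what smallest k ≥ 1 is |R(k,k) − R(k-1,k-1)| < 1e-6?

|R(1,1) − R(0,0)| = 0.0144084 ≥ 1e-6
|R(2,2) − R(1,1)| = 0.0000413 ≥ 1e-6
|R(3,3) − R(2,2)| = 0.0000002 < 1e-6

k = 3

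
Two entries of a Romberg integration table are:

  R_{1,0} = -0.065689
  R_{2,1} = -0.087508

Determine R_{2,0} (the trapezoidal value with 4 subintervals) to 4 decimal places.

From R_{2,1} = (4·R_{2,0} − R_{1,0})/3, solve for R_{2,0}:
4·R_{2,0} = 3·(-0.087508) + (-0.065689) = -0.328213
R_{2,0} = -0.082053

-0.0821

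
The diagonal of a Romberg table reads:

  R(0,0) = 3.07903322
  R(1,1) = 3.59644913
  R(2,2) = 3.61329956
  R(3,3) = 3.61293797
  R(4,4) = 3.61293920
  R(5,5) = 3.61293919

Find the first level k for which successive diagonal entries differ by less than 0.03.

|R(1,1) − R(0,0)| = 0.51741591 ≥ 0.03
|R(2,2) − R(1,1)| = 0.01685043 < 0.03

k = 2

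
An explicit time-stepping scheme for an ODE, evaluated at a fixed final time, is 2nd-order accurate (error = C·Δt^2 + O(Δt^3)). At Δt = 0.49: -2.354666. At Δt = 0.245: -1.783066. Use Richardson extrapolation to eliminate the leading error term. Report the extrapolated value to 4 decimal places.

The leading error scales as Δt^2; refining by a factor of 2 reduces it by 2^2 = 4.
Extrapolated value = (4·A(Δt/2) − A(Δt)) / (4 − 1)
= (4·(-1.783066) − (-2.354666)) / 3
= -4.777598 / 3 = -1.592533

-1.5925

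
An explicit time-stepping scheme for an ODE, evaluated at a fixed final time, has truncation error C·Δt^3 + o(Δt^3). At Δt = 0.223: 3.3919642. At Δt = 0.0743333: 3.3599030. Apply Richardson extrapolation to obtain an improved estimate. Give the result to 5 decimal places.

The leading error scales as Δt^3; refining by a factor of 3 reduces it by 3^3 = 27.
Extrapolated value = (27·A(Δt/3) − A(Δt)) / (27 − 1)
= (27·3.3599030 − 3.3919642) / 26
= 87.3254168 / 26 = 3.3586699

3.35867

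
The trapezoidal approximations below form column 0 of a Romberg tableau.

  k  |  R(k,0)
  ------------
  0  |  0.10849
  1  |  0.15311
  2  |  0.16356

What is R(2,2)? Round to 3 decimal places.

0.167

Richardson extrapolation on the trapezoidal column (denominator 4−1=3):
R(1,1) = (4·0.15311 − 0.10849) / 3 = 0.16798
R(2,1) = 0.16356 + (0.16356 − 0.15311)/3 = 0.16704
R(2,2) = (16·0.16704 − 0.16798) / 15 = 0.16698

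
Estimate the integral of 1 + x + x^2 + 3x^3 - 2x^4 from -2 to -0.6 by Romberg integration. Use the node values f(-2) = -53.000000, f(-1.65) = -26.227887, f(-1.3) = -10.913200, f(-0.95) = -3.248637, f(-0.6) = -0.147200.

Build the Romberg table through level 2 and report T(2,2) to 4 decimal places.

T(0,0) (trapezoid, 1 panel, h=1.4000): -37.203040
T(1,0) (trapezoid, 2 panels, h=0.7000): -26.240760
T(2,0) (trapezoid, 4 panels, h=0.3500): -23.437163
T(1,1) = -26.240760 + (-26.240760 − (-37.203040))/3 = -22.586667
T(2,1) = -23.437163 + (-23.437163 − (-26.240760))/3 = -22.502631
T(2,2) = -22.502631 + (-22.502631 − (-22.586667))/15 = -22.497029

-22.4970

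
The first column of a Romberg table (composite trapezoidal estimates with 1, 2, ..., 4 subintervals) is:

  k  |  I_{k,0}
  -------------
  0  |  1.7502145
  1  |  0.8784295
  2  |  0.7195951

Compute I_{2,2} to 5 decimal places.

I_{1,1} = 0.8784295 + (0.8784295 − 1.7502145)/3 = 0.5878345
I_{2,1} = 0.7195951 + (0.7195951 − 0.8784295)/3 = 0.6666503
I_{2,2} = 0.6666503 + (0.6666503 − 0.5878345)/15 = 0.6719047

0.67190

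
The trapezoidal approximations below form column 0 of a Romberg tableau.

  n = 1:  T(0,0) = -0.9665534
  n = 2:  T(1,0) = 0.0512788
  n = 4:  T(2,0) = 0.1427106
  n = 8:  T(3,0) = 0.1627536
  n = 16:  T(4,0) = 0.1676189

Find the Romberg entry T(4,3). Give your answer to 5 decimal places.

T(2,1) = (4·0.1427106 − 0.0512788) / 3 = 0.1731879
T(3,1) = 0.1627536 + (0.1627536 − 0.1427106)/3 = 0.1694346
T(4,1) = 0.1676189 + (0.1676189 − 0.1627536)/3 = 0.1692407
T(3,2) = 0.1694346 + (0.1694346 − 0.1731879)/15 = 0.1691844
T(4,2) = (16·0.1692407 − 0.1694346) / 15 = 0.1692278
T(4,3) = (64·0.1692278 − 0.1691844) / 63 = 0.1692285

0.16923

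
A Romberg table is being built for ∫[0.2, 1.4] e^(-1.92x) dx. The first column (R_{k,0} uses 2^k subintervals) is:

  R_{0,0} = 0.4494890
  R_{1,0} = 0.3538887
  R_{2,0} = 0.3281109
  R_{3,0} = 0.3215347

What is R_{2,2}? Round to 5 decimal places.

0.31935

R_{1,1} = (4·0.3538887 − 0.4494890) / 3 = 0.3220219
R_{2,1} = 0.3281109 + (0.3281109 − 0.3538887)/3 = 0.3195183
R_{2,2} = (16·0.3195183 − 0.3220219) / 15 = 0.3193514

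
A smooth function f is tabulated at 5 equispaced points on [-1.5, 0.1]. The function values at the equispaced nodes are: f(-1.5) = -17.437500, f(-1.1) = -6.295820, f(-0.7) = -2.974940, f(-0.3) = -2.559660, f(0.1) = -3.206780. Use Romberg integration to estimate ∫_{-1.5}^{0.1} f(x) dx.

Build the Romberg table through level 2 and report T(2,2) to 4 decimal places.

-8.2415

T(0,0) (trapezoid, 1 panel, h=1.6000): -16.515424
T(1,0) (trapezoid, 2 panels, h=0.8000): -10.637664
T(2,0) (trapezoid, 4 panels, h=0.4000): -8.861024
T(1,1) = -10.637664 + (-10.637664 − (-16.515424))/3 = -8.678411
T(2,1) = -8.861024 + (-8.861024 − (-10.637664))/3 = -8.268811
T(2,2) = -8.268811 + (-8.268811 − (-8.678411))/15 = -8.241504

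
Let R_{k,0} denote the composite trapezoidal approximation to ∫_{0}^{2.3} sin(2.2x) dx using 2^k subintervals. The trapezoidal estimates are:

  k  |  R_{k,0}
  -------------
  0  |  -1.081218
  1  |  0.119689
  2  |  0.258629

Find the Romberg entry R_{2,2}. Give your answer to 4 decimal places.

0.2906

Richardson extrapolation on the trapezoidal column (denominator 4−1=3):
R_{1,1} = (4·0.119689 − (-1.081218)) / 3 = 0.519991
R_{2,1} = 0.258629 + (0.258629 − 0.119689)/3 = 0.304942
R_{2,2} = 0.304942 + (0.304942 − 0.519991)/15 = 0.290605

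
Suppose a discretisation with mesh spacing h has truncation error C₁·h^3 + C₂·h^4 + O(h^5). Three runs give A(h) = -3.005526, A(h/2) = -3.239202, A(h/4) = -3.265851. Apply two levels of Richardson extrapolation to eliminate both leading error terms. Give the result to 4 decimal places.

-3.2695

First eliminate the h^3 term (factor 2^3 = 8):
  B₁ = (8·(-3.239202) − (-3.005526))/7 = -3.272584
  B₂ = (8·(-3.265851) − (-3.239202))/7 = -3.269658
Then eliminate the h^4 term (factor 2^4 = 16):
  (16·(-3.269658) − (-3.272584))/15 = -3.269463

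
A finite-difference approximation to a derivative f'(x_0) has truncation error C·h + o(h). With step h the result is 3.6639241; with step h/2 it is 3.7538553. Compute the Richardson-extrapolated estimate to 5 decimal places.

3.84379

The leading error scales as h; refining by a factor of 2 reduces it by 2^1 = 2.
Extrapolated value = (2·A(h/2) − A(h)) / (2 − 1)
= (2·3.7538553 − 3.6639241) / 1
= 3.8437865 / 1 = 3.8437865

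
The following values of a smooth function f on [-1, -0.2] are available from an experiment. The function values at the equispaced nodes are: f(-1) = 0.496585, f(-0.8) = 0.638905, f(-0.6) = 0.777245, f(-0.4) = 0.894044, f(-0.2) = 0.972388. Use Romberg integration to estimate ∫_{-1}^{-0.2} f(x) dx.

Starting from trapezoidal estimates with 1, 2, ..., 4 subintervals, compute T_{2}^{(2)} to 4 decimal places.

0.6103

T_{0}^{(0)} (trapezoid, 1 panel, h=0.8000): 0.587589
T_{1}^{(0)} (trapezoid, 2 panels, h=0.4000): 0.604693
T_{2}^{(0)} (trapezoid, 4 panels, h=0.2000): 0.608936
T_{1}^{(1)} = 0.604693 + (0.604693 − 0.587589)/3 = 0.610394
T_{2}^{(1)} = 0.608936 + (0.608936 − 0.604693)/3 = 0.610350
T_{2}^{(2)} = 0.610350 + (0.610350 − 0.610394)/15 = 0.610347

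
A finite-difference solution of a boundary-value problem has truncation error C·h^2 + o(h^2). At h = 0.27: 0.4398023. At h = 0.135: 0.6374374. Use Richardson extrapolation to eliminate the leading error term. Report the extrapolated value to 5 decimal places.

0.70332

The leading error scales as h^2; refining by a factor of 2 reduces it by 2^2 = 4.
Extrapolated value = (4·A(h/2) − A(h)) / (4 − 1)
= (4·0.6374374 − 0.4398023) / 3
= 2.1099473 / 3 = 0.7033158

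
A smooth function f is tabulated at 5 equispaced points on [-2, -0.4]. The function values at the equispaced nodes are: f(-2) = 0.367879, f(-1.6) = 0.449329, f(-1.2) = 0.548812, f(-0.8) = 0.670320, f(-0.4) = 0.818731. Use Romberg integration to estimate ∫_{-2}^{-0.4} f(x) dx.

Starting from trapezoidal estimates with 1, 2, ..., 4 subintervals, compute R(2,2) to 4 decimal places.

R(0,0) (trapezoid, 1 panel, h=1.6000): 0.949288
R(1,0) (trapezoid, 2 panels, h=0.8000): 0.913694
R(2,0) (trapezoid, 4 panels, h=0.4000): 0.904706
R(1,1) = 0.913694 + (0.913694 − 0.949288)/3 = 0.901829
R(2,1) = 0.904706 + (0.904706 − 0.913694)/3 = 0.901710
R(2,2) = 0.901710 + (0.901710 − 0.901829)/15 = 0.901702

0.9017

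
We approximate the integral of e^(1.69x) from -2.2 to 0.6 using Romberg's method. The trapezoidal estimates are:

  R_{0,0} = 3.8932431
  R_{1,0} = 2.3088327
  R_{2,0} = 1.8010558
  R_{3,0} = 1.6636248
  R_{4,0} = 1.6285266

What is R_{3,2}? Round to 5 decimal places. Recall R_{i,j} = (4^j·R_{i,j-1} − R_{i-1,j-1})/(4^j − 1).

1.61688

Richardson extrapolation on the trapezoidal column (denominator 4−1=3):
R_{2,1} = 1.8010558 + (1.8010558 − 2.3088327)/3 = 1.6317968
R_{3,1} = (4·1.6636248 − 1.8010558) / 3 = 1.6178145
R_{3,2} = (16·1.6178145 − 1.6317968) / 15 = 1.6168823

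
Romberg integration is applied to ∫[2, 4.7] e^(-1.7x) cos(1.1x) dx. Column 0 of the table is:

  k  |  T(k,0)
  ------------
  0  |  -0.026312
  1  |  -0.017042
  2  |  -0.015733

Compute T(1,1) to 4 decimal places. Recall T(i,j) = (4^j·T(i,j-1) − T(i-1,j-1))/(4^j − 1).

-0.0140

Richardson extrapolation on the trapezoidal column (denominator 4−1=3):
T(1,1) = -0.017042 + (-0.017042 − (-0.026312))/3 = -0.013952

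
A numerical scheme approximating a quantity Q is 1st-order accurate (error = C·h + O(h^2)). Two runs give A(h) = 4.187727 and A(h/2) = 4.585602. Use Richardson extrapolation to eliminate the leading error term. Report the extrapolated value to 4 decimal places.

The leading error scales as h; refining by a factor of 2 reduces it by 2^1 = 2.
Extrapolated value = (2·A(h/2) − A(h)) / (2 − 1)
= (2·4.585602 − 4.187727) / 1
= 4.983477 / 1 = 4.983477

4.9835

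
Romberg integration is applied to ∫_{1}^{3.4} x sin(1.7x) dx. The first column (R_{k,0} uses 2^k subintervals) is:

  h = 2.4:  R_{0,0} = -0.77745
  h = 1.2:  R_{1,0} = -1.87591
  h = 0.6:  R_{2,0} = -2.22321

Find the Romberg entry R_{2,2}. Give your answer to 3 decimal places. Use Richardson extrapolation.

Richardson extrapolation on the trapezoidal column (denominator 4−1=3):
R_{1,1} = (4·(-1.87591) − (-0.77745)) / 3 = -2.24206
R_{2,1} = (4·(-2.22321) − (-1.87591)) / 3 = -2.33898
R_{2,2} = (16·(-2.33898) − (-2.24206)) / 15 = -2.34544
(Column j=1 coincides with Simpson's rule on the same nodes.)

-2.345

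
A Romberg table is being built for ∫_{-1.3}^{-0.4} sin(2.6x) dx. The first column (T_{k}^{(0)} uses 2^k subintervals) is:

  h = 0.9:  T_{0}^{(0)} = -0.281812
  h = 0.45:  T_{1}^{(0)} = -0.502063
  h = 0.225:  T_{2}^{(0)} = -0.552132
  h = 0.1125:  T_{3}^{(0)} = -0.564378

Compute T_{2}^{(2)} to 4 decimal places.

T_{1}^{(1)} = (4·(-0.502063) − (-0.281812)) / 3 = -0.575480
T_{2}^{(1)} = -0.552132 + (-0.552132 − (-0.502063))/3 = -0.568822
T_{2}^{(2)} = (16·(-0.568822) − (-0.575480)) / 15 = -0.568378
(Column j=1 coincides with Simpson's rule on the same nodes.)

-0.5684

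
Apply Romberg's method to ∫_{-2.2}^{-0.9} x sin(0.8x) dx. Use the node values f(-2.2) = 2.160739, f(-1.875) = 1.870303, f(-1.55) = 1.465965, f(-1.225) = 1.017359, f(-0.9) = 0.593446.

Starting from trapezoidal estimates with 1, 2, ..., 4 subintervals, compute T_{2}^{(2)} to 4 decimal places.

1.8673

T_{0}^{(0)} (trapezoid, 1 panel, h=1.3000): 1.790220
T_{1}^{(0)} (trapezoid, 2 panels, h=0.6500): 1.847987
T_{2}^{(0)} (trapezoid, 4 panels, h=0.3250): 1.862484
T_{1}^{(1)} = 1.847987 + (1.847987 − 1.790220)/3 = 1.867243
T_{2}^{(1)} = 1.862484 + (1.862484 − 1.847987)/3 = 1.867316
T_{2}^{(2)} = 1.867316 + (1.867316 − 1.867243)/15 = 1.867321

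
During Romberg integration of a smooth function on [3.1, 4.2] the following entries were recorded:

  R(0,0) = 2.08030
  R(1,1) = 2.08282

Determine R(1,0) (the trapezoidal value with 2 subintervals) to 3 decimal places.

2.082

From R(1,1) = (4·R(1,0) − R(0,0))/3, solve for R(1,0):
4·R(1,0) = 3·2.08282 + 2.08030 = 8.32876
R(1,0) = 2.08219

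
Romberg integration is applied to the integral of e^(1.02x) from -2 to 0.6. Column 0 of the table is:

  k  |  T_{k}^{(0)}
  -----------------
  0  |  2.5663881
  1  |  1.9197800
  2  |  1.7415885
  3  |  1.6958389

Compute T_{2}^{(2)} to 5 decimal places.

1.68072

Richardson extrapolation on the trapezoidal column (denominator 4−1=3):
T_{1}^{(1)} = (4·1.9197800 − 2.5663881) / 3 = 1.7042440
T_{2}^{(1)} = 1.7415885 + (1.7415885 − 1.9197800)/3 = 1.6821913
T_{2}^{(2)} = 1.6821913 + (1.6821913 − 1.7042440)/15 = 1.6807211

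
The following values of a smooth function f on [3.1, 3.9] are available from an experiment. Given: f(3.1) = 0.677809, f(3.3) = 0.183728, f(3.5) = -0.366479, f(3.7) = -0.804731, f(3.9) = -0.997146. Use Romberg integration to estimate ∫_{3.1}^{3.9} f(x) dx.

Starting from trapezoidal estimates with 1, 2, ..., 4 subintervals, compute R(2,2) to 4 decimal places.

R(0,0) (trapezoid, 1 panel, h=0.8000): -0.127735
R(1,0) (trapezoid, 2 panels, h=0.4000): -0.210459
R(2,0) (trapezoid, 4 panels, h=0.2000): -0.229430
R(1,1) = -0.210459 + (-0.210459 − (-0.127735))/3 = -0.238034
R(2,1) = -0.229430 + (-0.229430 − (-0.210459))/3 = -0.235754
R(2,2) = -0.235754 + (-0.235754 − (-0.238034))/15 = -0.235602

-0.2356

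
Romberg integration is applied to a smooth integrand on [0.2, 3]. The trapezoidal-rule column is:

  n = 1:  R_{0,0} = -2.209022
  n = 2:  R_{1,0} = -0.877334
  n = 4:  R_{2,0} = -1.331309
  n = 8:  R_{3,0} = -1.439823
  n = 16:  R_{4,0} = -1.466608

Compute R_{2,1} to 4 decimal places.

-1.4826

Richardson extrapolation on the trapezoidal column (denominator 4−1=3):
R_{2,1} = -1.331309 + (-1.331309 − (-0.877334))/3 = -1.482634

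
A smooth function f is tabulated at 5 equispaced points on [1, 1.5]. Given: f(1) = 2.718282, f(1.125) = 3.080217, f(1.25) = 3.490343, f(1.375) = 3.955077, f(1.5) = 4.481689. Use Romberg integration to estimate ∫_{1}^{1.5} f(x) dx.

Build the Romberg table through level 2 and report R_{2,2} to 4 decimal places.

R_{0,0} (trapezoid, 1 panel, h=0.5000): 1.799993
R_{1,0} (trapezoid, 2 panels, h=0.2500): 1.772582
R_{2,0} (trapezoid, 4 panels, h=0.1250): 1.765703
R_{1,1} = 1.772582 + (1.772582 − 1.799993)/3 = 1.763445
R_{2,1} = 1.765703 + (1.765703 − 1.772582)/3 = 1.763410
R_{2,2} = 1.763410 + (1.763410 − 1.763445)/15 = 1.763408

1.7634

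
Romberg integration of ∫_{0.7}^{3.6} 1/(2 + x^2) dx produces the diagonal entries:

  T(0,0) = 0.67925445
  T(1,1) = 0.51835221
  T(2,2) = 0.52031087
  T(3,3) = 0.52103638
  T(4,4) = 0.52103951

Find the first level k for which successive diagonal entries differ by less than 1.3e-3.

k = 3

|T(1,1) − T(0,0)| = 0.16090224 ≥ 1.3e-3
|T(2,2) − T(1,1)| = 0.00195866 ≥ 1.3e-3
|T(3,3) − T(2,2)| = 0.00072551 < 1.3e-3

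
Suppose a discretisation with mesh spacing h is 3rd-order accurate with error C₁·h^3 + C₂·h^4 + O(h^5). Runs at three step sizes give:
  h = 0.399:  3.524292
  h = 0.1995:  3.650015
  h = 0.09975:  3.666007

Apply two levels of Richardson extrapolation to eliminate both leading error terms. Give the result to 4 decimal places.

First eliminate the h^3 term (factor 2^3 = 8):
  B₁ = (8·3.650015 − 3.524292)/7 = 3.667975
  B₂ = (8·3.666007 − 3.650015)/7 = 3.668292
Then eliminate the h^4 term (factor 2^4 = 16):
  (16·3.668292 − 3.667975)/15 = 3.668313

3.6683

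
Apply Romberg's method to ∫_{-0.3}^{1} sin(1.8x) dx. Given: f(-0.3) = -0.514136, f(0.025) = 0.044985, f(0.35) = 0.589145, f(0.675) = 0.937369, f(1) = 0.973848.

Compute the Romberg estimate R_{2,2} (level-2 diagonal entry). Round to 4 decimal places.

R_{0,0} (trapezoid, 1 panel, h=1.3000): 0.298813
R_{1,0} (trapezoid, 2 panels, h=0.6500): 0.532351
R_{2,0} (trapezoid, 4 panels, h=0.3250): 0.585440
R_{1,1} = 0.532351 + (0.532351 − 0.298813)/3 = 0.610197
R_{2,1} = 0.585440 + (0.585440 − 0.532351)/3 = 0.603136
R_{2,2} = 0.603136 + (0.603136 − 0.610197)/15 = 0.602665

0.6027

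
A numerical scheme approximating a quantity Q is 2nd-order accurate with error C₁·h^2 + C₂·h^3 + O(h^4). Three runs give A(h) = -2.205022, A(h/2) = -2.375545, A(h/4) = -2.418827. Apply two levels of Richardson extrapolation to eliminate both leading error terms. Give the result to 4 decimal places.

First eliminate the h^2 term (factor 2^2 = 4):
  B₁ = (4·(-2.375545) − (-2.205022))/3 = -2.432386
  B₂ = (4·(-2.418827) − (-2.375545))/3 = -2.433254
Then eliminate the h^3 term (factor 2^3 = 8):
  (8·(-2.433254) − (-2.432386))/7 = -2.433378

-2.4334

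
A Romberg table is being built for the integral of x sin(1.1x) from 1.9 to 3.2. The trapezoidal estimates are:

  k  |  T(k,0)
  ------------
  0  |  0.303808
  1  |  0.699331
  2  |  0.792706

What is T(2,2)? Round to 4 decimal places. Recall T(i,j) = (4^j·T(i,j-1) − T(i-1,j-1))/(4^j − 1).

0.8233

Richardson extrapolation on the trapezoidal column (denominator 4−1=3):
T(1,1) = 0.699331 + (0.699331 − 0.303808)/3 = 0.831172
T(2,1) = (4·0.792706 − 0.699331) / 3 = 0.823831
T(2,2) = (16·0.823831 − 0.831172) / 15 = 0.823342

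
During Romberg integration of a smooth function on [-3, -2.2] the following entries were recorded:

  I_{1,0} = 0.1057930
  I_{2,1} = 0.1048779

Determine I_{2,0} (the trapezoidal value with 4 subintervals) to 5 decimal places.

From I_{2,1} = (4·I_{2,0} − I_{1,0})/3, solve for I_{2,0}:
4·I_{2,0} = 3·0.1048779 + 0.1057930 = 0.4204267
I_{2,0} = 0.1051067

0.10511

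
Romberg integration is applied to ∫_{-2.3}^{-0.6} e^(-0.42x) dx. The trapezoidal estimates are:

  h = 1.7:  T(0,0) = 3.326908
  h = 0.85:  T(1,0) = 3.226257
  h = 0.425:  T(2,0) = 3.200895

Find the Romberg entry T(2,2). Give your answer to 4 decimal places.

T(1,1) = 3.226257 + (3.226257 − 3.326908)/3 = 3.192707
T(2,1) = 3.200895 + (3.200895 − 3.226257)/3 = 3.192441
T(2,2) = 3.192441 + (3.192441 − 3.192707)/15 = 3.192423
(Column j=1 coincides with Simpson's rule on the same nodes.)

3.1924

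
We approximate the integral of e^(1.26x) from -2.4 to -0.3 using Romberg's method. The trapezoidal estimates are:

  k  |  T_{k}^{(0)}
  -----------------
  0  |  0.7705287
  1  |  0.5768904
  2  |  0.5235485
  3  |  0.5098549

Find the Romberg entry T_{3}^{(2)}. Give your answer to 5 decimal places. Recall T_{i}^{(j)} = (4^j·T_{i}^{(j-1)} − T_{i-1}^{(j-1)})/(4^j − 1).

0.50526

T_{2}^{(1)} = (4·0.5235485 − 0.5768904) / 3 = 0.5057679
T_{3}^{(1)} = (4·0.5098549 − 0.5235485) / 3 = 0.5052904
T_{3}^{(2)} = 0.5052904 + (0.5052904 − 0.5057679)/15 = 0.5052586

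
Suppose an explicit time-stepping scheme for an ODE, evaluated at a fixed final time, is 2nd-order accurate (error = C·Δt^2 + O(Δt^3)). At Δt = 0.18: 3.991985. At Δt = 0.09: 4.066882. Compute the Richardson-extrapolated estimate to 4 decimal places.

4.0918

The leading error scales as Δt^2; refining by a factor of 2 reduces it by 2^2 = 4.
Extrapolated value = (4·A(Δt/2) − A(Δt)) / (4 − 1)
= (4·4.066882 − 3.991985) / 3
= 12.275543 / 3 = 4.091848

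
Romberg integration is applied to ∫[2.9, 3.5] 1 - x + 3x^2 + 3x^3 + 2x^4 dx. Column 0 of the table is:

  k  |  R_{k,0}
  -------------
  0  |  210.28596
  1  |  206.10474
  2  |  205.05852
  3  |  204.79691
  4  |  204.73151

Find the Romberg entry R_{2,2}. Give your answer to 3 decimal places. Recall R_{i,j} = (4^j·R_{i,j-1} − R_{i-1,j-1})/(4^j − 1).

Richardson extrapolation on the trapezoidal column (denominator 4−1=3):
R_{1,1} = (4·206.10474 − 210.28596) / 3 = 204.71100
R_{2,1} = (4·205.05852 − 206.10474) / 3 = 204.70978
R_{2,2} = 204.70978 + (204.70978 − 204.71100)/15 = 204.70970

204.710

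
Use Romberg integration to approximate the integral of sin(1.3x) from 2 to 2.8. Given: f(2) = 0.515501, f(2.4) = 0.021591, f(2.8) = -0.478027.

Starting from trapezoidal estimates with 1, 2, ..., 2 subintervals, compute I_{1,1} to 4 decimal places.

0.0165

I_{0,0} (trapezoid, 1 panel, h=0.8000): 0.014990
I_{1,0} (trapezoid, 2 panels, h=0.4000): 0.016131
I_{1,1} = 0.016131 + (0.016131 − 0.014990)/3 = 0.016511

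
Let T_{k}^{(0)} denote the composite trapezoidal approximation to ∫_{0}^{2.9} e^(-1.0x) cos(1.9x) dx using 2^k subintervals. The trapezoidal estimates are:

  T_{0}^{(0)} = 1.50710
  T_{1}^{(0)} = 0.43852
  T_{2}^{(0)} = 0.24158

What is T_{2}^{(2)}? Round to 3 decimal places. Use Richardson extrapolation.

T_{1}^{(1)} = 0.43852 + (0.43852 − 1.50710)/3 = 0.08233
T_{2}^{(1)} = (4·0.24158 − 0.43852) / 3 = 0.17593
T_{2}^{(2)} = (16·0.17593 − 0.08233) / 15 = 0.18217

0.182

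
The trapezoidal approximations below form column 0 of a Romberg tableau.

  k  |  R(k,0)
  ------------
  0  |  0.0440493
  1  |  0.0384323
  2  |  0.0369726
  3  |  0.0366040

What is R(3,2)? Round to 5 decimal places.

Richardson extrapolation on the trapezoidal column (denominator 4−1=3):
R(2,1) = (4·0.0369726 − 0.0384323) / 3 = 0.0364860
R(3,1) = (4·0.0366040 − 0.0369726) / 3 = 0.0364811
R(3,2) = 0.0364811 + (0.0364811 − 0.0364860)/15 = 0.0364808

0.03648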